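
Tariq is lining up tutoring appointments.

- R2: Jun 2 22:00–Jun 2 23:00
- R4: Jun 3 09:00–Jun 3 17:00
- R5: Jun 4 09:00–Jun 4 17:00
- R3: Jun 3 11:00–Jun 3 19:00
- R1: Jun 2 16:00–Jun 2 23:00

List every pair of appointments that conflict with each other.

Check each pair: they overlap iff neither finishes before the other starts.
Sorted by start: R1, R2, R4, R3, R5.
R2 starts before R1 ends → R1 and R2 overlap.
R4 starts after R1 ends, so R1 has no further overlaps.
R4 starts after R2 ends, so R2 has no further overlaps.
R3 starts before R4 ends → R4 and R3 overlap.
R5 starts after R4 ends.
R5 starts after R3 ends.

R1 & R2, R3 & R4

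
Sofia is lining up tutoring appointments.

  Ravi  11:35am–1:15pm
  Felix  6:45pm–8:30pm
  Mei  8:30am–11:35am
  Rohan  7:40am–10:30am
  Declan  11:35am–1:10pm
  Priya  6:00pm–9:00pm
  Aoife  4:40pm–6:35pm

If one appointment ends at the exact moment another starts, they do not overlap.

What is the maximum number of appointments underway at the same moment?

Sweep the timeline, counting +1 at each start and −1 at each end (ends before starts at a tie):
7:40am start Rohan → 1
8:30am start Mei → 2
10:30am end Rohan → 1
11:35am end Mei → 0
11:35am start Declan → 1
11:35am start Ravi → 2
1:10pm end Declan → 1
1:15pm end Ravi → 0
4:40pm start Aoife → 1
6:00pm start Priya → 2
6:35pm end Aoife → 1
6:45pm start Felix → 2
8:30pm end Felix → 1
9:00pm end Priya → 0
Peak is 2, at 8:30am (Mei, Rohan).

2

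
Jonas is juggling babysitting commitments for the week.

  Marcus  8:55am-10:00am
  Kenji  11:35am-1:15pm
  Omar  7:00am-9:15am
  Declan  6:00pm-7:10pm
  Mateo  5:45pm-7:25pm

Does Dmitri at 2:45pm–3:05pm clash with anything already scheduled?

Omar: ends 9:15am at or before Dmitri starts 2:45pm → clear.
Marcus: ends 10:00am at or before Dmitri starts 2:45pm → clear.
Kenji: ends 1:15pm at or before Dmitri starts 2:45pm → clear.
Mateo: starts 5:45pm at or after Dmitri ends 3:05pm → clear.
Declan: starts 6:00pm at or after Dmitri ends 3:05pm → clear.

No — it doesn't clash with anything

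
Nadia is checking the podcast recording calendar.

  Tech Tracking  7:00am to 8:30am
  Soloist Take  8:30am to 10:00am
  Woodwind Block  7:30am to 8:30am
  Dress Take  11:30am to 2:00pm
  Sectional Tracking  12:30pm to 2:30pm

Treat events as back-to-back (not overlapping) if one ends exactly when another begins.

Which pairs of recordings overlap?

Dress Take & Sectional Tracking, Tech Tracking & Woodwind Block

Sorted by start: Tech Tracking, Woodwind Block, Soloist Take, Dress Take, Sectional Tracking.
Woodwind Block starts before Tech Tracking ends → Tech Tracking and Woodwind Block overlap.
Soloist Take starts exactly when Tech Tracking ends (back-to-back, no overlap) — done with Tech Tracking.
Soloist Take starts exactly when Woodwind Block ends (back-to-back, no overlap) — done with Woodwind Block.
Dress Take starts after Soloist Take ends — done with Soloist Take.
Sectional Tracking starts before Dress Take ends → Dress Take and Sectional Tracking overlap.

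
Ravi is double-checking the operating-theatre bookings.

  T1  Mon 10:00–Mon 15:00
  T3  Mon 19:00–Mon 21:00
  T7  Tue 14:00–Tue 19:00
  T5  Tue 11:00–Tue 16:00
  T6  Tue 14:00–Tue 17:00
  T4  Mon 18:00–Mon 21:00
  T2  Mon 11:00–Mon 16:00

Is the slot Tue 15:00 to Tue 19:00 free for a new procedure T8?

T1: ends Mon 15:00 at or before T8 starts Tue 15:00 → clear.
T2: ends Mon 16:00 at or before T8 starts Tue 15:00 → clear.
T4: ends Mon 21:00 at or before T8 starts Tue 15:00 → clear.
T3: ends Mon 21:00 at or before T8 starts Tue 15:00 → clear.
T5: starts Tue 11:00 before T8 ends Tue 19:00, and ends Tue 16:00 after T8 starts Tue 15:00 → overlap.
T6: starts Tue 14:00 before T8 ends Tue 19:00, and ends Tue 17:00 after T8 starts Tue 15:00 → overlap.
T7: starts Tue 14:00 before T8 ends Tue 19:00, and ends Tue 19:00 after T8 starts Tue 15:00 → overlap.
T8 overlaps T5, T6, T7.

No — it overlaps T5, T6, T7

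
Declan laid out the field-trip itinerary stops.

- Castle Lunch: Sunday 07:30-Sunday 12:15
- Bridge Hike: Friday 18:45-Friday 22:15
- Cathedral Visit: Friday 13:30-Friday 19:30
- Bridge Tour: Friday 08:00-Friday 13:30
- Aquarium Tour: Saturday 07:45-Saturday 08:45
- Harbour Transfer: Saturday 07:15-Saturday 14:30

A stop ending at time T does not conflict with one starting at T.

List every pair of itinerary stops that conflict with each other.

Aquarium Tour & Harbour Transfer, Bridge Hike & Cathedral Visit

Two intervals overlap when each starts before the other ends.
Sorted by start: Bridge Tour, Cathedral Visit, Bridge Hike, Harbour Transfer, Aquarium Tour, Castle Lunch.
Cathedral Visit starts exactly when Bridge Tour ends (back-to-back, no overlap); Bridge Tour is clear from here.
Bridge Hike starts before Cathedral Visit ends → Cathedral Visit and Bridge Hike overlap.
Harbour Transfer starts after Cathedral Visit ends; Cathedral Visit is clear from here.
Harbour Transfer starts after Bridge Hike ends; Bridge Hike is clear from here.
Aquarium Tour starts before Harbour Transfer ends → Harbour Transfer and Aquarium Tour overlap.
Castle Lunch starts after Harbour Transfer ends.
Castle Lunch starts after Aquarium Tour ends.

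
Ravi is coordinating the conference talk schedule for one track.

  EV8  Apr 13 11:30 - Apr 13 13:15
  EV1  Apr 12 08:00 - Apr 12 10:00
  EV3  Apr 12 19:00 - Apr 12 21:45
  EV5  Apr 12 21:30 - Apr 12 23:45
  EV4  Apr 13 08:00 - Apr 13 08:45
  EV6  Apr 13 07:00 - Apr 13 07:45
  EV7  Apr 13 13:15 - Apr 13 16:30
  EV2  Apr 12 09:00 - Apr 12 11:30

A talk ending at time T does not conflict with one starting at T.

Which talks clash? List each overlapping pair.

EV1 & EV2, EV3 & EV5

Check each pair: they overlap iff neither finishes before the other starts.
Sorted by start: EV1, EV2, EV3, EV5, EV6, EV4, EV8, EV7.
EV2 starts before EV1 ends → EV1 and EV2 overlap.
EV3 starts after EV1 ends, so nothing later overlaps EV1 either.
EV3 starts after EV2 ends, so nothing later overlaps EV2 either.
EV5 starts before EV3 ends → EV3 and EV5 overlap.
EV6 starts after EV3 ends, so nothing later overlaps EV3 either.
EV6 starts after EV5 ends, so nothing later overlaps EV5 either.
EV4 starts after EV6 ends, so nothing later overlaps EV6 either.
EV8 starts after EV4 ends, so nothing later overlaps EV4 either.
EV7 starts exactly when EV8 ends (back-to-back, no overlap).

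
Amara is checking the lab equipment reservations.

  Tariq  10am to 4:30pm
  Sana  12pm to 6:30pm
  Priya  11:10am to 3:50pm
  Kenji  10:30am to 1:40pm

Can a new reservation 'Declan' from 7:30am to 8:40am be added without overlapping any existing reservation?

Tariq: starts 10am at or after Declan ends 8:40am → clear.
Kenji: starts 10:30am at or after Declan ends 8:40am → clear.
Priya: starts 11:10am at or after Declan ends 8:40am → clear.
Sana: starts 12pm at or after Declan ends 8:40am → clear.

Yes — the slot is free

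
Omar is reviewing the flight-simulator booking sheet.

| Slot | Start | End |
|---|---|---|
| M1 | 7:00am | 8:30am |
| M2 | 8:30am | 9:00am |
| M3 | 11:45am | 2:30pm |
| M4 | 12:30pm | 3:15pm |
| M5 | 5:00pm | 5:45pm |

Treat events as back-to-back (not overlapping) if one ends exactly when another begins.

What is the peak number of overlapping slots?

Sort all start/end points and keep a running count:
7:00am start M1 → 1
8:30am end M1 → 0
8:30am start M2 → 1
9:00am end M2 → 0
11:45am start M3 → 1
12:30pm start M4 → 2
2:30pm end M3 → 1
3:15pm end M4 → 0
5:00pm start M5 → 1
5:45pm end M5 → 0
Peak is 2, at 12:30pm (M3, M4).

2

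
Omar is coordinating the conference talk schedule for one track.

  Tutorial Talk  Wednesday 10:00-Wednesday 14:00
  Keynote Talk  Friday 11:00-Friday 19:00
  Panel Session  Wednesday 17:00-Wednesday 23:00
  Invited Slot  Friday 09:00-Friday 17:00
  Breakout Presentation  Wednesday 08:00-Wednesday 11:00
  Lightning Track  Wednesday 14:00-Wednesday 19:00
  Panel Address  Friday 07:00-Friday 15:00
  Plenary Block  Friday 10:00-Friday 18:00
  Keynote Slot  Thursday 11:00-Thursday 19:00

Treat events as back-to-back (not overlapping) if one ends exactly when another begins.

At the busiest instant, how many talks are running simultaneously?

Walk through starts and ends in time order (an end at T is processed before a start at T):
Wednesday 08:00 start Breakout Presentation → 1
Wednesday 10:00 start Tutorial Talk → 2
Wednesday 11:00 end Breakout Presentation → 1
Wednesday 14:00 end Tutorial Talk → 0
Wednesday 14:00 start Lightning Track → 1
Wednesday 17:00 start Panel Session → 2
Wednesday 19:00 end Lightning Track → 1
Wednesday 23:00 end Panel Session → 0
Thursday 11:00 start Keynote Slot → 1
Thursday 19:00 end Keynote Slot → 0
Friday 07:00 start Panel Address → 1
Friday 09:00 start Invited Slot → 2
Friday 10:00 start Plenary Block → 3
Friday 11:00 start Keynote Talk → 4
Friday 15:00 end Panel Address → 3
Friday 17:00 end Invited Slot → 2
Friday 18:00 end Plenary Block → 1
Friday 19:00 end Keynote Talk → 0
Peak is 4, at Friday 11:00 (Invited Slot, Keynote Talk, Panel Address, Plenary Block).

4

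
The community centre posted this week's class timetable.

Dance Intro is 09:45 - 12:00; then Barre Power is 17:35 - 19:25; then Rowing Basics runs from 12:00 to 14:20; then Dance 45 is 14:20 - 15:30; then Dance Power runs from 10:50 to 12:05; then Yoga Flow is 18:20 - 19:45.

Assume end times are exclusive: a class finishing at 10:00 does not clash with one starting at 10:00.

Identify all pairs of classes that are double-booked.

Two intervals overlap when each starts before the other ends.
Sorted by start: Dance Intro, Dance Power, Rowing Basics, Dance 45, Barre Power, Yoga Flow.
Dance Power starts before Dance Intro ends → Dance Intro and Dance Power overlap.
Rowing Basics starts exactly when Dance Intro ends (back-to-back, no overlap); Dance Intro is clear from here.
Rowing Basics starts before Dance Power ends → Dance Power and Rowing Basics overlap.
Dance 45 starts after Dance Power ends; Dance Power is clear from here.
Dance 45 starts exactly when Rowing Basics ends (back-to-back, no overlap); Rowing Basics is clear from here.
Barre Power starts after Dance 45 ends; Dance 45 is clear from here.
Yoga Flow starts before Barre Power ends → Barre Power and Yoga Flow overlap.

Barre Power & Yoga Flow, Dance Intro & Dance Power, Dance Power & Rowing Basics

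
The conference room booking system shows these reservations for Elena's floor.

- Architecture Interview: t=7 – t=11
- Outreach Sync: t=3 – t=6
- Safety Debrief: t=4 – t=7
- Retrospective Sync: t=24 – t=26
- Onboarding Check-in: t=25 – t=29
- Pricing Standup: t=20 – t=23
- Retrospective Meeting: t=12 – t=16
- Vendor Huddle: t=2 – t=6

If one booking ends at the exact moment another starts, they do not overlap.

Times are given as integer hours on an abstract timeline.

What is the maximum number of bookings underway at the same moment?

3

Sort all start/end points and keep a running count:
t=2 start Vendor Huddle → 1
t=3 start Outreach Sync → 2
t=4 start Safety Debrief → 3
t=6 end Outreach Sync → 2
t=6 end Vendor Huddle → 1
t=7 end Safety Debrief → 0
t=7 start Architecture Interview → 1
t=11 end Architecture Interview → 0
t=12 start Retrospective Meeting → 1
t=16 end Retrospective Meeting → 0
t=20 start Pricing Standup → 1
t=23 end Pricing Standup → 0
t=24 start Retrospective Sync → 1
t=25 start Onboarding Check-in → 2
t=26 end Retrospective Sync → 1
t=29 end Onboarding Check-in → 0
Peak is 3, at t=4 (Outreach Sync, Safety Debrief, Vendor Huddle).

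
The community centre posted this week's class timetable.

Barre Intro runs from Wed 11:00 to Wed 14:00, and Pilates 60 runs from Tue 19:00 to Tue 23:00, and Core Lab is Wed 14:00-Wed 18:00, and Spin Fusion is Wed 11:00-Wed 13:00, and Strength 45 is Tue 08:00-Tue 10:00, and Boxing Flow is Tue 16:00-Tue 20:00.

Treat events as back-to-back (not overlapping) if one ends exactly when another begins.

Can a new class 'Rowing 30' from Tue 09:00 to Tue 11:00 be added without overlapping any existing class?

Strength 45: starts Tue 08:00 before Rowing 30 ends Tue 11:00, and ends Tue 10:00 after Rowing 30 starts Tue 09:00 → overlap.
Boxing Flow: starts Tue 16:00 at or after Rowing 30 ends Tue 11:00 → clear.
Pilates 60: starts Tue 19:00 at or after Rowing 30 ends Tue 11:00 → clear.
Spin Fusion: starts Wed 11:00 at or after Rowing 30 ends Tue 11:00 → clear.
Barre Intro: starts Wed 11:00 at or after Rowing 30 ends Tue 11:00 → clear.
Core Lab: starts Wed 14:00 at or after Rowing 30 ends Tue 11:00 → clear.
Rowing 30 overlaps Strength 45.

No — it overlaps Strength 45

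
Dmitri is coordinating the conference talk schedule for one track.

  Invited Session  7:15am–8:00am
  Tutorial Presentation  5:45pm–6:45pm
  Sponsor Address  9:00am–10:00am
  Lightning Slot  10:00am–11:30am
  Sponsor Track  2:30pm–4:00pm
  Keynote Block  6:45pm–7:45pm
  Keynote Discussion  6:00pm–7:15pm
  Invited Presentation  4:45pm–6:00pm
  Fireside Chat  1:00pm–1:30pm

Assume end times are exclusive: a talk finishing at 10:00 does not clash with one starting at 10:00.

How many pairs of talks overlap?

3

Sorted by start: Invited Session, Sponsor Address, Lightning Slot, Fireside Chat, Sponsor Track, Invited Presentation, Tutorial Presentation, Keynote Discussion, Keynote Block.
Sponsor Address starts after Invited Session ends, so nothing later overlaps Invited Session either.
Lightning Slot starts exactly when Sponsor Address ends (back-to-back, no overlap), so nothing later overlaps Sponsor Address either.
Fireside Chat starts after Lightning Slot ends, so nothing later overlaps Lightning Slot either.
Sponsor Track starts after Fireside Chat ends, so nothing later overlaps Fireside Chat either.
Invited Presentation starts after Sponsor Track ends, so nothing later overlaps Sponsor Track either.
Tutorial Presentation starts before Invited Presentation ends → Invited Presentation and Tutorial Presentation overlap.
Keynote Discussion starts exactly when Invited Presentation ends (back-to-back, no overlap), so nothing later overlaps Invited Presentation either.
Keynote Discussion starts before Tutorial Presentation ends → Tutorial Presentation and Keynote Discussion overlap.
Keynote Block starts exactly when Tutorial Presentation ends (back-to-back, no overlap).
Keynote Block starts before Keynote Discussion ends → Keynote Discussion and Keynote Block overlap.
Overlapping pairs: Invited Presentation & Tutorial Presentation, Keynote Block & Keynote Discussion, Keynote Discussion & Tutorial Presentation — 3 in total.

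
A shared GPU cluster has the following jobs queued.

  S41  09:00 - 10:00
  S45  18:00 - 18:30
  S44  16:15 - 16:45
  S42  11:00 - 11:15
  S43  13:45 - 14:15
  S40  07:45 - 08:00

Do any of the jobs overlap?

Sorted by start: S40, S41, S42, S43, S44, S45.
S41 starts after S40 ends — done with S40.
S42 starts after S41 ends — done with S41.
S43 starts after S42 ends — done with S42.
S44 starts after S43 ends — done with S43.
S45 starts after S44 ends.
Every pair is clear; the schedule has no overlaps.

No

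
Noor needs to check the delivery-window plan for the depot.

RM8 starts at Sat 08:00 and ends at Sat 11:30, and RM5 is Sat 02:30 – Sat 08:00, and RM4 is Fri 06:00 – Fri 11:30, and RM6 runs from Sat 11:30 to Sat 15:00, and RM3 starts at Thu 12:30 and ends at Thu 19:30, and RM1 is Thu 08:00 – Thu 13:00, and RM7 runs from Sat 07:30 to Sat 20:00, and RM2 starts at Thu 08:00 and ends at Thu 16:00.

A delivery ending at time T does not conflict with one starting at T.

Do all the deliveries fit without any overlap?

No

Sorted by start: RM1, RM2, RM3, RM4, RM5, RM7, RM8, RM6.
RM2 starts before RM1 ends → RM1 and RM2 overlap.
That's a conflict, so the schedule is not conflict-free.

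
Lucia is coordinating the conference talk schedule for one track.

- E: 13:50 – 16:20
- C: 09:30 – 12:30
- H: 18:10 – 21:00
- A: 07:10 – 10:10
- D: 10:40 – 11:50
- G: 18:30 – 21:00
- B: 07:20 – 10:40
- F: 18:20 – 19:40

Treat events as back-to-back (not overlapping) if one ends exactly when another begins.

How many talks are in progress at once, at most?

Walk through starts and ends in time order (an end at T is processed before a start at T):
07:10 start A → 1
07:20 start B → 2
09:30 start C → 3
10:10 end A → 2
10:40 end B → 1
10:40 start D → 2
11:50 end D → 1
12:30 end C → 0
13:50 start E → 1
16:20 end E → 0
18:10 start H → 1
18:20 start F → 2
18:30 start G → 3
19:40 end F → 2
21:00 end G → 1
21:00 end H → 0
Peak is 3, at 09:30 (A, B, C).

3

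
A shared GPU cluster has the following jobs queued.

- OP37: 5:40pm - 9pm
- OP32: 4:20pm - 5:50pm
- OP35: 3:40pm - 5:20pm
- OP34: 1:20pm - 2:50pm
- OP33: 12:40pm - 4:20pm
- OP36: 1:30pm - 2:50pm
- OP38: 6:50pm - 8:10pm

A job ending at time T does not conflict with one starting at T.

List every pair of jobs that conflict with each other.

Sorted by start: OP33, OP34, OP36, OP35, OP32, OP37, OP38.
OP34 starts before OP33 ends → OP33 and OP34 overlap.
OP36 starts before OP33 ends → OP33 and OP36 overlap.
OP35 starts before OP33 ends → OP33 and OP35 overlap.
OP32 starts exactly when OP33 ends (back-to-back, no overlap), so nothing later overlaps OP33 either.
OP36 starts before OP34 ends → OP34 and OP36 overlap.
OP35 starts after OP34 ends, so nothing later overlaps OP34 either.
OP35 starts after OP36 ends, so nothing later overlaps OP36 either.
OP32 starts before OP35 ends → OP35 and OP32 overlap.
OP37 starts after OP35 ends, so nothing later overlaps OP35 either.
OP37 starts before OP32 ends → OP32 and OP37 overlap.
OP38 starts after OP32 ends.
OP38 starts before OP37 ends → OP37 and OP38 overlap.

OP32 & OP35, OP32 & OP37, OP33 & OP34, OP33 & OP35, OP33 & OP36, OP34 & OP36, OP37 & OP38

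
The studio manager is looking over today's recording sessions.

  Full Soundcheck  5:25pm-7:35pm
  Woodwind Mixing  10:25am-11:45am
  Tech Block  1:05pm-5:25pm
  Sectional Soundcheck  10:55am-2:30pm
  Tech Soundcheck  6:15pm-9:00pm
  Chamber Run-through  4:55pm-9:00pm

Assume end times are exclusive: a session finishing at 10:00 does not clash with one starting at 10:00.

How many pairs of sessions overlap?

6

Sorted by start: Woodwind Mixing, Sectional Soundcheck, Tech Block, Chamber Run-through, Full Soundcheck, Tech Soundcheck.
Sectional Soundcheck starts before Woodwind Mixing ends → Woodwind Mixing and Sectional Soundcheck overlap.
Tech Block starts after Woodwind Mixing ends, so Woodwind Mixing has no further overlaps.
Tech Block starts before Sectional Soundcheck ends → Sectional Soundcheck and Tech Block overlap.
Chamber Run-through starts after Sectional Soundcheck ends, so Sectional Soundcheck has no further overlaps.
Chamber Run-through starts before Tech Block ends → Tech Block and Chamber Run-through overlap.
Full Soundcheck starts exactly when Tech Block ends (back-to-back, no overlap), so Tech Block has no further overlaps.
Full Soundcheck starts before Chamber Run-through ends → Chamber Run-through and Full Soundcheck overlap.
Tech Soundcheck starts before Chamber Run-through ends → Chamber Run-through and Tech Soundcheck overlap.
Tech Soundcheck starts before Full Soundcheck ends → Full Soundcheck and Tech Soundcheck overlap.
Overlapping pairs: Chamber Run-through & Full Soundcheck, Chamber Run-through & Tech Block, Chamber Run-through & Tech Soundcheck, Full Soundcheck & Tech Soundcheck, Sectional Soundcheck & Tech Block, Sectional Soundcheck & Woodwind Mixing — 6 in total.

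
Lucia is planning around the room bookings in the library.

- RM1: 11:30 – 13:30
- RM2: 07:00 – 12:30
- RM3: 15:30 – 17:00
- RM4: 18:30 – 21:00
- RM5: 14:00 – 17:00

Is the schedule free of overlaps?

Check each pair: they overlap iff neither finishes before the other starts.
Sorted by start: RM2, RM1, RM5, RM3, RM4.
RM1 starts before RM2 ends → RM2 and RM1 overlap.
That's a conflict, so the schedule is not conflict-free.

No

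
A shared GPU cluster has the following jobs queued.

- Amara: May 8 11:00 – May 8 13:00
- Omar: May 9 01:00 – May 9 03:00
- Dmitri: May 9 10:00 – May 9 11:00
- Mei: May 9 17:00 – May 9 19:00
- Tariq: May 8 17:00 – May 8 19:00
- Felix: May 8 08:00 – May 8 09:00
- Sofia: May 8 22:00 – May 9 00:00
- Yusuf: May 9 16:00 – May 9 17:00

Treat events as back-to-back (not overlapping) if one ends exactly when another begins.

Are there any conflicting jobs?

Two intervals overlap when each starts before the other ends.
Sorted by start: Felix, Amara, Tariq, Sofia, Omar, Dmitri, Yusuf, Mei.
Amara starts after Felix ends — done with Felix.
Tariq starts after Amara ends — done with Amara.
Sofia starts after Tariq ends — done with Tariq.
Omar starts after Sofia ends — done with Sofia.
Dmitri starts after Omar ends — done with Omar.
Yusuf starts after Dmitri ends — done with Dmitri.
Mei starts exactly when Yusuf ends (back-to-back, no overlap).
Every pair is clear; the schedule has no overlaps.

No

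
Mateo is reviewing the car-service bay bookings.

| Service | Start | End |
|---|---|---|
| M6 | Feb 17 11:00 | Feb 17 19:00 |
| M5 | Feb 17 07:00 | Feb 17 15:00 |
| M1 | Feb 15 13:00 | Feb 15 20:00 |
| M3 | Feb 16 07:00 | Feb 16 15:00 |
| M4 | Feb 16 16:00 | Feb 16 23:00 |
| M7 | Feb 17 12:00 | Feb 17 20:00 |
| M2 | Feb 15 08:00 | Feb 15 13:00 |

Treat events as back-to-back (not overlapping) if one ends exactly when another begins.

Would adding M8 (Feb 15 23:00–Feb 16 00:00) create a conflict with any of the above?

M2: ends Feb 15 13:00 at or before M8 starts Feb 15 23:00 → clear.
M1: ends Feb 15 20:00 at or before M8 starts Feb 15 23:00 → clear.
M3: starts Feb 16 07:00 at or after M8 ends Feb 16 00:00 → clear.
M4: starts Feb 16 16:00 at or after M8 ends Feb 16 00:00 → clear.
M5: starts Feb 17 07:00 at or after M8 ends Feb 16 00:00 → clear.
M6: starts Feb 17 11:00 at or after M8 ends Feb 16 00:00 → clear.
M7: starts Feb 17 12:00 at or after M8 ends Feb 16 00:00 → clear.

No — it doesn't clash with anything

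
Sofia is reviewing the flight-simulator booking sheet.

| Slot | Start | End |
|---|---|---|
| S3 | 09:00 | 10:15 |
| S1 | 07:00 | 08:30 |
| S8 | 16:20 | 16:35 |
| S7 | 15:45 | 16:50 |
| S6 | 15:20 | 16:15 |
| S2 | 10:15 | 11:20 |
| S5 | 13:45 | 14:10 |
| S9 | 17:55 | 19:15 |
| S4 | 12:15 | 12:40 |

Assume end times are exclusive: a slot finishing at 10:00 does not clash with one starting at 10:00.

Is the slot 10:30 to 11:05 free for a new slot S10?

No — it overlaps S2

S1: ends 08:30 at or before S10 starts 10:30 → clear.
S3: ends 10:15 at or before S10 starts 10:30 → clear.
S2: starts 10:15 before S10 ends 11:05, and ends 11:20 after S10 starts 10:30 → overlap.
S4: starts 12:15 at or after S10 ends 11:05 → clear.
S5: starts 13:45 at or after S10 ends 11:05 → clear.
S6: starts 15:20 at or after S10 ends 11:05 → clear.
S7: starts 15:45 at or after S10 ends 11:05 → clear.
S8: starts 16:20 at or after S10 ends 11:05 → clear.
S9: starts 17:55 at or after S10 ends 11:05 → clear.
S10 overlaps S2.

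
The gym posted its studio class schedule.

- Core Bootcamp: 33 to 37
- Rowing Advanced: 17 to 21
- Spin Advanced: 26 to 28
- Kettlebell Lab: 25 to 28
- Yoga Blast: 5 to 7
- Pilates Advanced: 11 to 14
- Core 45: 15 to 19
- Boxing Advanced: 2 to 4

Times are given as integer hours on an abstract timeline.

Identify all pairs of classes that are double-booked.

Sorted by start: Boxing Advanced, Yoga Blast, Pilates Advanced, Core 45, Rowing Advanced, Kettlebell Lab, Spin Advanced, Core Bootcamp.
Yoga Blast starts after Boxing Advanced ends — done with Boxing Advanced.
Pilates Advanced starts after Yoga Blast ends — done with Yoga Blast.
Core 45 starts after Pilates Advanced ends — done with Pilates Advanced.
Rowing Advanced starts before Core 45 ends → Core 45 and Rowing Advanced overlap.
Kettlebell Lab starts after Core 45 ends — done with Core 45.
Kettlebell Lab starts after Rowing Advanced ends — done with Rowing Advanced.
Spin Advanced starts before Kettlebell Lab ends → Kettlebell Lab and Spin Advanced overlap.
Core Bootcamp starts after Kettlebell Lab ends.
Core Bootcamp starts after Spin Advanced ends.

Core 45 & Rowing Advanced, Kettlebell Lab & Spin Advanced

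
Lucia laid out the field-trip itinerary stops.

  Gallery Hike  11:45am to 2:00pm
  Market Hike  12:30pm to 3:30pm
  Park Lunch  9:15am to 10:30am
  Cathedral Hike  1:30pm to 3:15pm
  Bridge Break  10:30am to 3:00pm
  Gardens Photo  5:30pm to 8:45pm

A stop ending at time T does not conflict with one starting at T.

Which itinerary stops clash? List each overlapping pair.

Sorted by start: Park Lunch, Bridge Break, Gallery Hike, Market Hike, Cathedral Hike, Gardens Photo.
Bridge Break starts exactly when Park Lunch ends (back-to-back, no overlap), so nothing later overlaps Park Lunch either.
Gallery Hike starts before Bridge Break ends → Bridge Break and Gallery Hike overlap.
Market Hike starts before Bridge Break ends → Bridge Break and Market Hike overlap.
Cathedral Hike starts before Bridge Break ends → Bridge Break and Cathedral Hike overlap.
Gardens Photo starts after Bridge Break ends.
Market Hike starts before Gallery Hike ends → Gallery Hike and Market Hike overlap.
Cathedral Hike starts before Gallery Hike ends → Gallery Hike and Cathedral Hike overlap.
Gardens Photo starts after Gallery Hike ends.
Cathedral Hike starts before Market Hike ends → Market Hike and Cathedral Hike overlap.
Gardens Photo starts after Market Hike ends.
Gardens Photo starts after Cathedral Hike ends.

Bridge Break & Cathedral Hike, Bridge Break & Gallery Hike, Bridge Break & Market Hike, Cathedral Hike & Gallery Hike, Cathedral Hike & Market Hike, Gallery Hike & Market Hike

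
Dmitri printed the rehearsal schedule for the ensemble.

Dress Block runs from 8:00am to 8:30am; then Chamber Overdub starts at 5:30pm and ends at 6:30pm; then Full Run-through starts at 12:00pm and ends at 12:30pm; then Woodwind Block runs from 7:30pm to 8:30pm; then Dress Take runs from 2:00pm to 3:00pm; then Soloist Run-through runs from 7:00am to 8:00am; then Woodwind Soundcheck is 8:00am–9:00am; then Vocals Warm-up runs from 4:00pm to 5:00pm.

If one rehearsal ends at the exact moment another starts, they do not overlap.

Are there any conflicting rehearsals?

Sorted by start: Soloist Run-through, Dress Block, Woodwind Soundcheck, Full Run-through, Dress Take, Vocals Warm-up, Chamber Overdub, Woodwind Block.
Dress Block starts exactly when Soloist Run-through ends (back-to-back, no overlap); Soloist Run-through is clear from here.
Woodwind Soundcheck starts before Dress Block ends → Dress Block and Woodwind Soundcheck overlap.
That's a conflict, so the schedule is not conflict-free.

Yes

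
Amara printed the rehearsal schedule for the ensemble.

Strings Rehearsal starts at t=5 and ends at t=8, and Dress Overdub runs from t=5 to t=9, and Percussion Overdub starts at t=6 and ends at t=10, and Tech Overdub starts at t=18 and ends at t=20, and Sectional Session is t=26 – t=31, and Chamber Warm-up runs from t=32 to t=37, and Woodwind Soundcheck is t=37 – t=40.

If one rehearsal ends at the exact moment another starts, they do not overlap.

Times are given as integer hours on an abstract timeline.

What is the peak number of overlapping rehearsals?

3

Walk through starts and ends in time order (an end at T is processed before a start at T):
t=5 start Dress Overdub → 1
t=5 start Strings Rehearsal → 2
t=6 start Percussion Overdub → 3
t=8 end Strings Rehearsal → 2
t=9 end Dress Overdub → 1
t=10 end Percussion Overdub → 0
t=18 start Tech Overdub → 1
t=20 end Tech Overdub → 0
t=26 start Sectional Session → 1
t=31 end Sectional Session → 0
t=32 start Chamber Warm-up → 1
t=37 end Chamber Warm-up → 0
t=37 start Woodwind Soundcheck → 1
t=40 end Woodwind Soundcheck → 0
Peak is 3, at t=6 (Dress Overdub, Percussion Overdub, Strings Rehearsal).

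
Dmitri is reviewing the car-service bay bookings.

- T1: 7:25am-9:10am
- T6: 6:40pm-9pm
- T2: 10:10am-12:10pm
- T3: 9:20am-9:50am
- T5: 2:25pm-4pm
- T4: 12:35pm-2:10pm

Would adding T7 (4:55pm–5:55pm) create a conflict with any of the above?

T1: ends 9:10am at or before T7 starts 4:55pm → clear.
T3: ends 9:50am at or before T7 starts 4:55pm → clear.
T2: ends 12:10pm at or before T7 starts 4:55pm → clear.
T4: ends 2:10pm at or before T7 starts 4:55pm → clear.
T5: ends 4pm at or before T7 starts 4:55pm → clear.
T6: starts 6:40pm at or after T7 ends 5:55pm → clear.

No — it doesn't clash with anything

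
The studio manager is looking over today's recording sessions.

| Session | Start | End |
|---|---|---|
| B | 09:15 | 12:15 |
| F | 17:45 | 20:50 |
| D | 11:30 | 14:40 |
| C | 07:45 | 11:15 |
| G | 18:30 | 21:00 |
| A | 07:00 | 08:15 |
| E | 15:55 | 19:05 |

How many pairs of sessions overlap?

Two intervals overlap when each starts before the other ends.
Sorted by start: A, C, B, D, E, F, G.
C starts before A ends → A and C overlap.
B starts after A ends, so nothing later overlaps A either.
B starts before C ends → C and B overlap.
D starts after C ends, so nothing later overlaps C either.
D starts before B ends → B and D overlap.
E starts after B ends, so nothing later overlaps B either.
E starts after D ends, so nothing later overlaps D either.
F starts before E ends → E and F overlap.
G starts before E ends → E and G overlap.
G starts before F ends → F and G overlap.
Overlapping pairs: A & C, B & C, B & D, E & F, E & G, F & G — 6 in total.

6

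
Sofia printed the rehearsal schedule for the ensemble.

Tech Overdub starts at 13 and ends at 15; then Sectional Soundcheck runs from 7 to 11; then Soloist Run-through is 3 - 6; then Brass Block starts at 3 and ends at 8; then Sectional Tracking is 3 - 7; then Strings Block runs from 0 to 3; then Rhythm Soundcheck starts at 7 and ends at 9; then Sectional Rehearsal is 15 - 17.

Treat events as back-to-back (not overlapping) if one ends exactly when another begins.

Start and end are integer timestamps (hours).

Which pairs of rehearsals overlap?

Sorted by start: Strings Block, Brass Block, Sectional Tracking, Soloist Run-through, Sectional Soundcheck, Rhythm Soundcheck, Tech Overdub, Sectional Rehearsal.
Brass Block starts exactly when Strings Block ends (back-to-back, no overlap) — done with Strings Block.
Sectional Tracking starts before Brass Block ends → Brass Block and Sectional Tracking overlap.
Soloist Run-through starts before Brass Block ends → Brass Block and Soloist Run-through overlap.
Sectional Soundcheck starts before Brass Block ends → Brass Block and Sectional Soundcheck overlap.
Rhythm Soundcheck starts before Brass Block ends → Brass Block and Rhythm Soundcheck overlap.
Tech Overdub starts after Brass Block ends — done with Brass Block.
Soloist Run-through starts before Sectional Tracking ends → Sectional Tracking and Soloist Run-through overlap.
Sectional Soundcheck starts exactly when Sectional Tracking ends (back-to-back, no overlap) — done with Sectional Tracking.
Sectional Soundcheck starts after Soloist Run-through ends — done with Soloist Run-through.
Rhythm Soundcheck starts before Sectional Soundcheck ends → Sectional Soundcheck and Rhythm Soundcheck overlap.
Tech Overdub starts after Sectional Soundcheck ends — done with Sectional Soundcheck.
Tech Overdub starts after Rhythm Soundcheck ends — done with Rhythm Soundcheck.
Sectional Rehearsal starts exactly when Tech Overdub ends (back-to-back, no overlap).

Brass Block & Rhythm Soundcheck, Brass Block & Sectional Soundcheck, Brass Block & Sectional Tracking, Brass Block & Soloist Run-through, Rhythm Soundcheck & Sectional Soundcheck, Sectional Tracking & Soloist Run-through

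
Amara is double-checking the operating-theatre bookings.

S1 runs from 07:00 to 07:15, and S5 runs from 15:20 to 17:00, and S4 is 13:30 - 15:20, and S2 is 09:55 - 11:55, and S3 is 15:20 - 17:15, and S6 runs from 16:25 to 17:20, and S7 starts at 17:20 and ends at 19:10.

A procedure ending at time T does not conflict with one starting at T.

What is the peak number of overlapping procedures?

3

Walk through starts and ends in time order (an end at T is processed before a start at T):
07:00 start S1 → 1
07:15 end S1 → 0
09:55 start S2 → 1
11:55 end S2 → 0
13:30 start S4 → 1
15:20 end S4 → 0
15:20 start S3 → 1
15:20 start S5 → 2
16:25 start S6 → 3
17:00 end S5 → 2
17:15 end S3 → 1
17:20 end S6 → 0
17:20 start S7 → 1
19:10 end S7 → 0
Peak is 3, at 16:25 (S3, S5, S6).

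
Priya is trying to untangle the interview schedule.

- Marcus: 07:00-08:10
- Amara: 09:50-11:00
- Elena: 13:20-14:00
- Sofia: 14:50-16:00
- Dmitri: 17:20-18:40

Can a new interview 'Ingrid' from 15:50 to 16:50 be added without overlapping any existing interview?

No — it overlaps Sofia

Marcus: ends 08:10 at or before Ingrid starts 15:50 → clear.
Amara: ends 11:00 at or before Ingrid starts 15:50 → clear.
Elena: ends 14:00 at or before Ingrid starts 15:50 → clear.
Sofia: starts 14:50 before Ingrid ends 16:50, and ends 16:00 after Ingrid starts 15:50 → overlap.
Dmitri: starts 17:20 at or after Ingrid ends 16:50 → clear.
Ingrid overlaps Sofia.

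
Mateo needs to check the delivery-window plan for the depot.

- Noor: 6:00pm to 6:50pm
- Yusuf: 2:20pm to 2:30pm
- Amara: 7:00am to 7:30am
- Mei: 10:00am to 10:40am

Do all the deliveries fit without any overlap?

Sorted by start: Amara, Mei, Yusuf, Noor.
Mei starts after Amara ends, so Amara has no further overlaps.
Yusuf starts after Mei ends, so Mei has no further overlaps.
Noor starts after Yusuf ends.
Every pair is clear; the schedule has no overlaps.

Yes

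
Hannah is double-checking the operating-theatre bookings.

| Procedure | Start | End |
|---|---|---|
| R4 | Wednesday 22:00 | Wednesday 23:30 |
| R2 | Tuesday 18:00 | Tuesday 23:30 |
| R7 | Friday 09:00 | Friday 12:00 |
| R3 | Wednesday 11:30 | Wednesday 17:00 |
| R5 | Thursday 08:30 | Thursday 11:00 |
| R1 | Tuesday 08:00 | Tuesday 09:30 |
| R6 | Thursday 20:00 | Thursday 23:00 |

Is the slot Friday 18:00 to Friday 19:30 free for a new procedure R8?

R1: ends Tuesday 09:30 at or before R8 starts Friday 18:00 → clear.
R2: ends Tuesday 23:30 at or before R8 starts Friday 18:00 → clear.
R3: ends Wednesday 17:00 at or before R8 starts Friday 18:00 → clear.
R4: ends Wednesday 23:30 at or before R8 starts Friday 18:00 → clear.
R5: ends Thursday 11:00 at or before R8 starts Friday 18:00 → clear.
R6: ends Thursday 23:00 at or before R8 starts Friday 18:00 → clear.
R7: ends Friday 12:00 at or before R8 starts Friday 18:00 → clear.

Yes — the slot is free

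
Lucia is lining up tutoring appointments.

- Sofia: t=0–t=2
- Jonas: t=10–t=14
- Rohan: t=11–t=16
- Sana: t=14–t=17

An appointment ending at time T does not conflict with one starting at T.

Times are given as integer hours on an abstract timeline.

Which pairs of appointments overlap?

Check each pair: they overlap iff neither finishes before the other starts.
Sorted by start: Sofia, Jonas, Rohan, Sana.
Jonas starts after Sofia ends; Sofia is clear from here.
Rohan starts before Jonas ends → Jonas and Rohan overlap.
Sana starts exactly when Jonas ends (back-to-back, no overlap).
Sana starts before Rohan ends → Rohan and Sana overlap.

Jonas & Rohan, Rohan & Sana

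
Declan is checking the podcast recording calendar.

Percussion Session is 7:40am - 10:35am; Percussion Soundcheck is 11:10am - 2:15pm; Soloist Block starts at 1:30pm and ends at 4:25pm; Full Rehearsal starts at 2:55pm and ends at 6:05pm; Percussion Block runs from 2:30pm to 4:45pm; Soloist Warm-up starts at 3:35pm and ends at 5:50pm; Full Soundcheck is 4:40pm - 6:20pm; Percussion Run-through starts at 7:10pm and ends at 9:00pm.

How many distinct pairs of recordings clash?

Sorted by start: Percussion Session, Percussion Soundcheck, Soloist Block, Percussion Block, Full Rehearsal, Soloist Warm-up, Full Soundcheck, Percussion Run-through.
Percussion Soundcheck starts after Percussion Session ends — done with Percussion Session.
Soloist Block starts before Percussion Soundcheck ends → Percussion Soundcheck and Soloist Block overlap.
Percussion Block starts after Percussion Soundcheck ends — done with Percussion Soundcheck.
Percussion Block starts before Soloist Block ends → Soloist Block and Percussion Block overlap.
Full Rehearsal starts before Soloist Block ends → Soloist Block and Full Rehearsal overlap.
Soloist Warm-up starts before Soloist Block ends → Soloist Block and Soloist Warm-up overlap.
Full Soundcheck starts after Soloist Block ends — done with Soloist Block.
Full Rehearsal starts before Percussion Block ends → Percussion Block and Full Rehearsal overlap.
Soloist Warm-up starts before Percussion Block ends → Percussion Block and Soloist Warm-up overlap.
Full Soundcheck starts before Percussion Block ends → Percussion Block and Full Soundcheck overlap.
Percussion Run-through starts after Percussion Block ends.
Soloist Warm-up starts before Full Rehearsal ends → Full Rehearsal and Soloist Warm-up overlap.
Full Soundcheck starts before Full Rehearsal ends → Full Rehearsal and Full Soundcheck overlap.
Percussion Run-through starts after Full Rehearsal ends.
Full Soundcheck starts before Soloist Warm-up ends → Soloist Warm-up and Full Soundcheck overlap.
Percussion Run-through starts after Soloist Warm-up ends.
Percussion Run-through starts after Full Soundcheck ends.
Overlapping pairs: Full Rehearsal & Full Soundcheck, Full Rehearsal & Percussion Block, Full Rehearsal & Soloist Block, Full Rehearsal & Soloist Warm-up, Full Soundcheck & Percussion Block, Full Soundcheck & Soloist Warm-up, Percussion Block & Soloist Block, Percussion Block & Soloist Warm-up, Percussion Soundcheck & Soloist Block, Soloist Block & Soloist Warm-up — 10 in total.

10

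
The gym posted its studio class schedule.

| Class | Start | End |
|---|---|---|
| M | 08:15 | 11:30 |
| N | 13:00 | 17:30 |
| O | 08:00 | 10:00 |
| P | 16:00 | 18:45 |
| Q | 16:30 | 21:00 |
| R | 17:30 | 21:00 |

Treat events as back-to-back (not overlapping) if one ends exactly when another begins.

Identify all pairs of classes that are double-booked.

M & O, N & P, N & Q, P & Q, P & R, Q & R

Sorted by start: O, M, N, P, Q, R.
M starts before O ends → O and M overlap.
N starts after O ends, so nothing later overlaps O either.
N starts after M ends, so nothing later overlaps M either.
P starts before N ends → N and P overlap.
Q starts before N ends → N and Q overlap.
R starts exactly when N ends (back-to-back, no overlap).
Q starts before P ends → P and Q overlap.
R starts before P ends → P and R overlap.
R starts before Q ends → Q and R overlap.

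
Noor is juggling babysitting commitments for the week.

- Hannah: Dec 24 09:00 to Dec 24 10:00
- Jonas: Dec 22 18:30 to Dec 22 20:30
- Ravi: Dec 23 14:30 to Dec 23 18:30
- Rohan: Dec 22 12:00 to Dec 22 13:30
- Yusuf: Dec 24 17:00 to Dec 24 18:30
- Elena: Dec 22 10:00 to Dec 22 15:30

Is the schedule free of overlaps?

No

Sorted by start: Elena, Rohan, Jonas, Ravi, Hannah, Yusuf.
Rohan starts before Elena ends → Elena and Rohan overlap.
That's a conflict, so the schedule is not conflict-free.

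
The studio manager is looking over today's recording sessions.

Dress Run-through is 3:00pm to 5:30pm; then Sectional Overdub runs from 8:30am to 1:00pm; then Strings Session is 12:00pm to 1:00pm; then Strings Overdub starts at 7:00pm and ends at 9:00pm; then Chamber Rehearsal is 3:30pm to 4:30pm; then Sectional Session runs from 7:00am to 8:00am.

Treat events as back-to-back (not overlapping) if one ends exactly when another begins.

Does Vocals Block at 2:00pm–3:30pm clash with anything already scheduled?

Sectional Session: ends 8:00am at or before Vocals Block starts 2:00pm → clear.
Sectional Overdub: ends 1:00pm at or before Vocals Block starts 2:00pm → clear.
Strings Session: ends 1:00pm at or before Vocals Block starts 2:00pm → clear.
Dress Run-through: starts 3:00pm before Vocals Block ends 3:30pm, and ends 5:30pm after Vocals Block starts 2:00pm → overlap.
Chamber Rehearsal: starts 3:30pm at or after Vocals Block ends 3:30pm → clear.
Strings Overdub: starts 7:00pm at or after Vocals Block ends 3:30pm → clear.
Vocals Block overlaps Dress Run-through.

Yes — it overlaps Dress Run-through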